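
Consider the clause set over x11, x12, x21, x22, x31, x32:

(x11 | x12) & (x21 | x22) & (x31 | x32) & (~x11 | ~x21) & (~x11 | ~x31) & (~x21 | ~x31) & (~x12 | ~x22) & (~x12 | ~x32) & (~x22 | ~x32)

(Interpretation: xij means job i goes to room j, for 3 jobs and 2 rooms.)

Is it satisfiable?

Case x11 = 1:
Unit clause (~x21) forces x21 = 0.
Unit clause (x22) forces x22 = 1.
Unit clause (~x31) forces x31 = 0.
Unit clause (x32) forces x32 = 1.
But (~x32) is also a unit clause — contradiction.
Backtrack on x11: now try x11 = 0.
Unit clause (x12) forces x12 = 1.
Unit clause (~x22) forces x22 = 0.
Unit clause (x21) forces x21 = 1.
Unit clause (~x31) forces x31 = 0.
Unit clause (x32) forces x32 = 1.
But (~x32) is also a unit clause — contradiction.
Both values of x11 lead to a conflict.
No assignment satisfies every clause.

No, unsatisfiable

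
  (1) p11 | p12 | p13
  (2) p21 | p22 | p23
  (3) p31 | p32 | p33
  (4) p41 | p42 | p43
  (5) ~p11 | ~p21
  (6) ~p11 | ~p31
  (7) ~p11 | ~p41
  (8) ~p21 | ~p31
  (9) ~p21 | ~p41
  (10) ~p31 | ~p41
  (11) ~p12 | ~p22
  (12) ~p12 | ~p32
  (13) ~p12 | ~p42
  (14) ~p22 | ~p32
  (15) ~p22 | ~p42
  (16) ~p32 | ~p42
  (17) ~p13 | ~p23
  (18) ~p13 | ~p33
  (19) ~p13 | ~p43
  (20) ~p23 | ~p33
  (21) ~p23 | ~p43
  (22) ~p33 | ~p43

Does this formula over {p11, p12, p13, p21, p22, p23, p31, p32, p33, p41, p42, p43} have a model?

Try p11 = 0.
Try p12 = 1.
The clause (~p22) is unit, so p22 = 0.
The clause (~p32) is unit, so p32 = 0.
The clause (~p42) is unit, so p42 = 0.
Try p21 = 1.
The clause (~p31) is unit, so p31 = 0.
The clause (p33) is unit, so p33 = 1.
The clause (~p41) is unit, so p41 = 0.
The clause (p43) is unit, so p43 = 1.
Now (~p43) is unsatisfied and unit — conflict.
Backtrack on p21: now try p21 = 0.
The clause (p23) is unit, so p23 = 1.
The clause (~p13) is unit, so p13 = 0.
The clause (~p33) is unit, so p33 = 0.
The clause (p31) is unit, so p31 = 1.
The clause (~p41) is unit, so p41 = 0.
The clause (p43) is unit, so p43 = 1.
Now (~p43) is unsatisfied and unit — conflict.
Both values of p21 lead to a conflict.
Backtrack on p12: now try p12 = 0.
The clause (p13) is unit, so p13 = 1.
The clause (~p23) is unit, so p23 = 0.
The clause (~p33) is unit, so p33 = 0.
The clause (~p43) is unit, so p43 = 0.
Try p21 = 1.
The clause (~p31) is unit, so p31 = 0.
The clause (p32) is unit, so p32 = 1.
The clause (~p41) is unit, so p41 = 0.
The clause (p42) is unit, so p42 = 1.
Now (~p42) is unsatisfied and unit — conflict.
Backtrack on p21: now try p21 = 0.
The clause (p22) is unit, so p22 = 1.
The clause (~p32) is unit, so p32 = 0.
The clause (p31) is unit, so p31 = 1.
The clause (~p41) is unit, so p41 = 0.
The clause (p42) is unit, so p42 = 1.
Now (~p42) is unsatisfied and unit — conflict.
Both values of p21 lead to a conflict.
Both values of p12 lead to a conflict.
Backtrack on p11: now try p11 = 1.
The clause (~p21) is unit, so p21 = 0.
The clause (~p31) is unit, so p31 = 0.
The clause (~p41) is unit, so p41 = 0.
Try p22 = 1.
The clause (~p12) is unit, so p12 = 0.
The clause (~p32) is unit, so p32 = 0.
The clause (p33) is unit, so p33 = 1.
The clause (~p42) is unit, so p42 = 0.
The clause (p43) is unit, so p43 = 1.
Now (~p43) is unsatisfied and unit — conflict.
Backtrack on p22: now try p22 = 0.
The clause (p23) is unit, so p23 = 1.
The clause (~p13) is unit, so p13 = 0.
The clause (~p33) is unit, so p33 = 0.
The clause (p32) is unit, so p32 = 1.
The clause (~p12) is unit, so p12 = 0.
The clause (~p42) is unit, so p42 = 0.
The clause (p43) is unit, so p43 = 1.
Now (~p43) is unsatisfied and unit — conflict.
Both values of p22 lead to a conflict.
Both values of p11 lead to a conflict.
No assignment satisfies every clause.

No, unsatisfiable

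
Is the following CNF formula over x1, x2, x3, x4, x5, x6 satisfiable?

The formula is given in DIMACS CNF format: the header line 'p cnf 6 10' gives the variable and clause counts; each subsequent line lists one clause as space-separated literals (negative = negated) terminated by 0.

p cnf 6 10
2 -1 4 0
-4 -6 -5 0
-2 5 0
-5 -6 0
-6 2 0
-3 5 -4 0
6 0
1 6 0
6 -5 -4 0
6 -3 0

(x6) alone gives x6 = True.
(¬x5) alone gives x5 = False.
(¬x2) alone gives x2 = False.
But (x2) is also a unit clause — contradiction.
No assignment satisfies every clause.

No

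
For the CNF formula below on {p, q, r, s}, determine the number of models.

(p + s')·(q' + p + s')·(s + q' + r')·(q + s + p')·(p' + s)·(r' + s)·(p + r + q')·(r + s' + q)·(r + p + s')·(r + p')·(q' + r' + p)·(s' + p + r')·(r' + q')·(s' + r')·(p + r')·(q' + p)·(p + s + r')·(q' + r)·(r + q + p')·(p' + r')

1

There are 2^4 = 16 truth assignments over (p, q, r, s).
Check each against the 20 clauses (columns in the order p, q, r, s):
  F F F F  ✓ satisfies all
  F F F T  ✗ fails (p + s')
  F F T F  ✗ fails (r' + s)
  F F T T  ✗ fails (p + s')
  F T F F  ✗ fails (p + r + q')
  F T F T  ✗ fails (p + s')
  F T T F  ✗ fails (s + q' + r')
  F T T T  ✗ fails (p + s')
  T F F F  ✗ fails (q + s + p')
  T F F T  ✗ fails (r + s' + q)
  T F T F  ✗ fails (q + s + p')
  T F T T  ✗ fails (s' + r')
  T T F F  ✗ fails (p' + s)
  T T F T  ✗ fails (r + p')
  T T T F  ✗ fails (s + q' + r')
  T T T T  ✗ fails (r' + q')
1 of the 16 rows is a model.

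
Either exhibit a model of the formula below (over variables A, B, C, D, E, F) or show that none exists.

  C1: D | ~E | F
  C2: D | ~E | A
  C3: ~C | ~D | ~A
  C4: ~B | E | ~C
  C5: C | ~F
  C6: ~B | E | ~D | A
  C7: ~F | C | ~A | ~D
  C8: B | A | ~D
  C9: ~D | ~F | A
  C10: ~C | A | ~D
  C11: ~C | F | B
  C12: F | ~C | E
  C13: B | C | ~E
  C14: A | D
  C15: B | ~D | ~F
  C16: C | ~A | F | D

A: 1; B: 0; C: 1; D: 0; E: 0; F: 1

Try C = 1.
Try D = 0.
The clause (A) is unit, so A = 1.
Try E = 0.
The clause (~B) is unit, so B = 0.
The clause (F) is unit, so F = 1.
All clauses are satisfied.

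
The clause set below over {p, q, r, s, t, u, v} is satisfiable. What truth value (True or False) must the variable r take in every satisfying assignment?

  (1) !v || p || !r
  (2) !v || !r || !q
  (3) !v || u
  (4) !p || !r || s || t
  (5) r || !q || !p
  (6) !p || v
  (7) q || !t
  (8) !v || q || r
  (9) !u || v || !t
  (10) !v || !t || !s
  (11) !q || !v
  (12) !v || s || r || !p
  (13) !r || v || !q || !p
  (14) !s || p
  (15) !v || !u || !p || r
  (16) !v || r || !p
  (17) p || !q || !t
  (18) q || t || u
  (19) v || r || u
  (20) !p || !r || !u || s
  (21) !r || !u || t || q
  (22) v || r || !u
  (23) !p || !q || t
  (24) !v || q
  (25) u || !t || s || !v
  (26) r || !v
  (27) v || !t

Suppose r = false.
(!v) alone gives v = false.
(!p) alone gives p = false.
(!s) alone gives s = false.
(u) alone gives u = true.
That conflicts with the unit clause (!u).
So every satisfying assignment has r = True.

True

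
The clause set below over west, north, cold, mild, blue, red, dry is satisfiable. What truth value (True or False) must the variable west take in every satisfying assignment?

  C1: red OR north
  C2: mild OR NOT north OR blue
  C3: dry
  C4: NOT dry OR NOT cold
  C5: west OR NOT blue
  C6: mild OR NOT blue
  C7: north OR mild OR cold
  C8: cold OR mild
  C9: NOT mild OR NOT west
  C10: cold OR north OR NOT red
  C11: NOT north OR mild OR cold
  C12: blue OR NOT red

False

Suppose west = true.
From the singleton clause (dry), dry = true.
From the singleton clause (NOT cold), cold = false.
From the singleton clause (mild), mild = true.
Now (NOT mild) is unsatisfied and unit — conflict.
So every satisfying assignment has west = False.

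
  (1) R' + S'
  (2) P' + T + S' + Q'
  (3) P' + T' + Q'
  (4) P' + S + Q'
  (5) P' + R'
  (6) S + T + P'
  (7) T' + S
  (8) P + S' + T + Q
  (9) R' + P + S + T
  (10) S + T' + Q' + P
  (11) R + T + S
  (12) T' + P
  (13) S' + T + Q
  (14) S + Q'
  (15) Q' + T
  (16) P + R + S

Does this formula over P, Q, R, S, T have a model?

Suppose R = 0.
Suppose T = 1.
(S) alone gives S = 1.
(P) alone gives P = 1.
(Q') alone gives Q = 0.
Every clause now holds.
A satisfying assignment: P=1,  Q=0,  R=0,  S=1,  T=1.

Yes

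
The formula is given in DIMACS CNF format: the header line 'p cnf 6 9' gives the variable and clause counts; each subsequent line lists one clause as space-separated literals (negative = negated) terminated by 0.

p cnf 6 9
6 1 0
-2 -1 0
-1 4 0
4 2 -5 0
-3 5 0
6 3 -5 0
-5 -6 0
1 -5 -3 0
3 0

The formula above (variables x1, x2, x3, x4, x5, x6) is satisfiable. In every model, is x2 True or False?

Suppose x2 = True.
Unit clause (¬x1) forces x1 = False.
Unit clause (x6) forces x6 = True.
Unit clause (¬x5) forces x5 = False.
Unit clause (¬x3) forces x3 = False.
That conflicts with the unit clause (x3).
So every satisfying assignment has x2 = False.

False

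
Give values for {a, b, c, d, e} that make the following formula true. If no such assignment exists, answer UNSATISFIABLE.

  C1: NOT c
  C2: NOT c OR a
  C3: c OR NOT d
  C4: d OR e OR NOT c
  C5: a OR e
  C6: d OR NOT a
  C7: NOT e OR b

a=false,  b=true,  c=false,  d=false,  e=true

Unit clause (NOT c) forces c = false.
Unit clause (NOT d) forces d = false.
Unit clause (NOT a) forces a = false.
Unit clause (e) forces e = true.
Unit clause (b) forces b = true.
Every clause now holds.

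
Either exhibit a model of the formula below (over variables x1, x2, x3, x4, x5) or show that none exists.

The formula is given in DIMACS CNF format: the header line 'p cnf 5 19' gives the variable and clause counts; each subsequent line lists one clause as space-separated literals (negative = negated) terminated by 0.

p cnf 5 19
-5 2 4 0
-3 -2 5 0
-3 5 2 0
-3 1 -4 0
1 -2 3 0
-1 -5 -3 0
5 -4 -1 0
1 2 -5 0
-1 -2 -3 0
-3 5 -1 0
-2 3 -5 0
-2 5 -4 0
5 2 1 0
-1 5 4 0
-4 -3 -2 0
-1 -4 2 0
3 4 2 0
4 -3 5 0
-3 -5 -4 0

Case x5 = True:
Case x2 = True:
Unit clause (x3) forces x3 = True.
Unit clause (¬x1) forces x1 = False.
Unit clause (¬x4) forces x4 = False.
All clauses are satisfied.

x1: False,  x2: True,  x3: True,  x4: False,  x5: True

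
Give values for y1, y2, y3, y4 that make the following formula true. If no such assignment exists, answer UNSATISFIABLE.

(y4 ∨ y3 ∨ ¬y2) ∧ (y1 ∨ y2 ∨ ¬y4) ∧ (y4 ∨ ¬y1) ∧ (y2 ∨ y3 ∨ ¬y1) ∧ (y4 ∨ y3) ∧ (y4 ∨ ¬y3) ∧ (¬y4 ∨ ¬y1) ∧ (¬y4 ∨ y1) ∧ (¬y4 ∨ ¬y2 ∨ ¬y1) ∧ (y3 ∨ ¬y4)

Case y4 = True:
Unit clause (¬y1) forces y1 = False.
That conflicts with the unit clause (y1).
That branch fails; take y4 = False instead.
Unit clause (¬y1) forces y1 = False.
Unit clause (y3) forces y3 = True.
That conflicts with the unit clause (¬y3).
Either choice for y4 ends in contradiction.

UNSATISFIABLE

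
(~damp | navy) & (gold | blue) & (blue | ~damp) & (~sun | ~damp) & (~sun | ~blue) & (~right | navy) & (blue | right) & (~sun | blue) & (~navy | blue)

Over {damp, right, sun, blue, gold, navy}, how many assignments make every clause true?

10

There are 2^6 = 64 truth assignments over (damp, right, sun, blue, gold, navy).
Split on sun. With sun = 1, the clauses containing sun are satisfied and ~sun drops from the rest; 0 of the 2^5 = 32 assignments to the other variables satisfy what remains.
With sun = 0, by the same count on the reduced clause set, 10 assignments work.
Total: 0 + 10 = 10.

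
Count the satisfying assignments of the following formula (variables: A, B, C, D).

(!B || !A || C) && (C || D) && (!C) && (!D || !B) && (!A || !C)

2

There are 2^4 = 16 truth assignments over (A, B, C, D).
Check each against the 5 clauses (columns in the order A, B, C, D):
  F F F F  ✗ fails (C || D)
  F F F T  ✓ satisfies all
  F F T F  ✗ fails (!C)
  F F T T  ✗ fails (!C)
  F T F F  ✗ fails (C || D)
  F T F T  ✗ fails (!D || !B)
  F T T F  ✗ fails (!C)
  F T T T  ✗ fails (!C)
  T F F F  ✗ fails (C || D)
  T F F T  ✓ satisfies all
  T F T F  ✗ fails (!C)
  T F T T  ✗ fails (!C)
  T T F F  ✗ fails (!B || !A || C)
  T T F T  ✗ fails (!B || !A || C)
  T T T F  ✗ fails (!C)
  T T T T  ✗ fails (!C)
2 of the 16 rows are models.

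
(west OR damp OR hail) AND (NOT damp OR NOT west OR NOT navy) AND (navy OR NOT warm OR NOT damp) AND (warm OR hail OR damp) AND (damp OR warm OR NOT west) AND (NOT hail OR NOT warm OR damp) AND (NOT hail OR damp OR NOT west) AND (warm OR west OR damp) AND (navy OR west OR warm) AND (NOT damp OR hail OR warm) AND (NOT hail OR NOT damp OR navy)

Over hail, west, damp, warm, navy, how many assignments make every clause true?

There are 2^5 = 32 truth assignments over (hail, west, damp, warm, navy).
Split on west. With west = true, the clauses containing west are satisfied and NOT west drops from the rest; 2 of the 2^4 = 16 assignments to the other variables satisfy what remains.
With west = false, by the same count on the reduced clause set, 3 assignments work.
Total: 2 + 3 = 5.

5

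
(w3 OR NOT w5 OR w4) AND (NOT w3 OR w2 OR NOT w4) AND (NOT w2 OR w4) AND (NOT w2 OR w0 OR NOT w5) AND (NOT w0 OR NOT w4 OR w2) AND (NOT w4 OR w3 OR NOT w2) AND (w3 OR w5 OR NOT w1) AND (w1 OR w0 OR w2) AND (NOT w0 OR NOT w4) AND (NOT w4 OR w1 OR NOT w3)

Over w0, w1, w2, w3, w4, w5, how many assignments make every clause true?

There are 2^6 = 64 truth assignments over (w0, w1, w2, w3, w4, w5).
Split on w4. With w4 = true, the clauses containing w4 are satisfied and NOT w4 drops from the rest; 2 of the 2^5 = 32 assignments to the other variables satisfy what remains.
With w4 = false, by the same count on the reduced clause set, 7 assignments work.
(One model: w0=F, w1=T, w2=F, w3=F, w4=T, w5=T.)
Total: 2 + 7 = 9.

9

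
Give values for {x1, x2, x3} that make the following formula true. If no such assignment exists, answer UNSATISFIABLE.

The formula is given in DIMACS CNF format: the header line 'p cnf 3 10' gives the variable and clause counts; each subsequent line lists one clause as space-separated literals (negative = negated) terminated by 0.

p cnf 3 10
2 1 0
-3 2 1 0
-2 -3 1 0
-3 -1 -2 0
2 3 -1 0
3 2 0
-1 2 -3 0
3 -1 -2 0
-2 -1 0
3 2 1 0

Suppose x2 = True.
The clause (¬x1) is unit, so x1 = False.
The clause (¬x3) is unit, so x3 = False.
This assignment satisfies each clause.

x1 ↦ False, x2 ↦ True, x3 ↦ False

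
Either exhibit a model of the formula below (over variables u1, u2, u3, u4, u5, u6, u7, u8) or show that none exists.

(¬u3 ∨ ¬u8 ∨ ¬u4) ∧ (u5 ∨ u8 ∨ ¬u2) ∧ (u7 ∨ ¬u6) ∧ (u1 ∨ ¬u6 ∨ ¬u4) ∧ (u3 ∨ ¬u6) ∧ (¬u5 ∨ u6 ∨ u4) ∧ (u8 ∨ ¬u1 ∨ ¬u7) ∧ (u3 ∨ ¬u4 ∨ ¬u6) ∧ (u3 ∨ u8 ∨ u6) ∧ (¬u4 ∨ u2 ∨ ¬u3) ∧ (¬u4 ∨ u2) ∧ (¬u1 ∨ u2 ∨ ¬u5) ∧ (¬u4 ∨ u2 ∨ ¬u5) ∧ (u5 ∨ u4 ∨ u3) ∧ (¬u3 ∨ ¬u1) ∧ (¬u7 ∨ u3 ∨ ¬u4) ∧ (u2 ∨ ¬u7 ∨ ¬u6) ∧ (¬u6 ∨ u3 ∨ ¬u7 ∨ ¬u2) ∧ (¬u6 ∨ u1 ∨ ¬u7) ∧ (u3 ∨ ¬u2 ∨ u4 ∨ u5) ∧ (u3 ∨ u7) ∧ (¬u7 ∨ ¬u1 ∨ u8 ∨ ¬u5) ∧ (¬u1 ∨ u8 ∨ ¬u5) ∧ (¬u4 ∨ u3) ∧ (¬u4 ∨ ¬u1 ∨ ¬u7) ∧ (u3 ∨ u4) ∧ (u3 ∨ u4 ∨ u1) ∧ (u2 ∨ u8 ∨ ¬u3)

Try u7 = False.
From the singleton clause (¬u6), u6 = False.
From the singleton clause (u3), u3 = True.
From the singleton clause (¬u1), u1 = False.
Try u8 = True.
From the singleton clause (¬u4), u4 = False.
From the singleton clause (¬u5), u5 = False.
Every clause is now satisfied; u2 is unconstrained.

u1: False, u2: False, u3: True, u4: False, u5: False, u6: False, u7: False, u8: True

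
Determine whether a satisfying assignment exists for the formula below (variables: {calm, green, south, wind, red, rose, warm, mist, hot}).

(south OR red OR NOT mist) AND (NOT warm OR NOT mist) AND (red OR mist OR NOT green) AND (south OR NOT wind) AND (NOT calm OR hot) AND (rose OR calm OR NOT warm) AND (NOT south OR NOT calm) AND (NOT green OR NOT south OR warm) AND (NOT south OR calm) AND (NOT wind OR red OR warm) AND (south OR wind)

Try warm = false.
Try south = true.
(NOT calm) alone gives calm = false.
Now (calm) is unsatisfied and unit — conflict.
So south must be the other value — set south = false.
(NOT wind) alone gives wind = false.
Now (wind) is unsatisfied and unit — conflict.
Both values of south lead to a conflict.
So warm must be the other value — set warm = true.
(NOT mist) alone gives mist = false.
Try red = true.
Try south = true.
(NOT calm) alone gives calm = false.
Now (calm) is unsatisfied and unit — conflict.
So south must be the other value — set south = false.
(NOT wind) alone gives wind = false.
Now (wind) is unsatisfied and unit — conflict.
Both values of south lead to a conflict.
So red must be the other value — set red = false.
(NOT green) alone gives green = false.
Try south = true.
(NOT calm) alone gives calm = false.
Now (calm) is unsatisfied and unit — conflict.
So south must be the other value — set south = false.
(NOT wind) alone gives wind = false.
Now (wind) is unsatisfied and unit — conflict.
Both values of south lead to a conflict.
Both values of red lead to a conflict.
Both values of warm lead to a conflict.
No assignment satisfies every clause.

No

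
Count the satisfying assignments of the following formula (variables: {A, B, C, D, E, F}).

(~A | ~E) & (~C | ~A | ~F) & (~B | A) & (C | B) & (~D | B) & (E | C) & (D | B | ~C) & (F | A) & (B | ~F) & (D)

1

There are 2^6 = 64 truth assignments over (A, B, C, D, E, F).
Split on D. With D = 1, the clauses containing D are satisfied and ~D drops from the rest; 1 of the 2^5 = 32 assignments to the other variables satisfy what remains.
With D = 0, by the same count on the reduced clause set, 0 assignments work.
Total: 1 + 0 = 1.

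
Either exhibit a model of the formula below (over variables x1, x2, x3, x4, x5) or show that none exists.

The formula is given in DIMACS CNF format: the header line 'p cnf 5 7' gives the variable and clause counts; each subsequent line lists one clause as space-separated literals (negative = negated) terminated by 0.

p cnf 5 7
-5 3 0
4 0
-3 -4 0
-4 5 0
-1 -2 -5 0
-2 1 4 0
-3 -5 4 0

UNSATISFIABLE

The clause (x4) is unit, so x4 = True.
The clause (¬x3) is unit, so x3 = False.
The clause (¬x5) is unit, so x5 = False.
Now (x5) is unsatisfied and unit — conflict.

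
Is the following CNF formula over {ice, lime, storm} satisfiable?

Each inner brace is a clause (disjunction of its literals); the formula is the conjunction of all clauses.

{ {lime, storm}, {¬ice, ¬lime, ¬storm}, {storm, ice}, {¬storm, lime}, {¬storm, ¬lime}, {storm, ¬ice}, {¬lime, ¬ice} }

No

Suppose lime = True.
Unit clause (¬storm) forces storm = False.
Unit clause (ice) forces ice = True.
Now (¬ice) is unsatisfied and unit — conflict.
So lime must be the other value — set lime = False.
Unit clause (storm) forces storm = True.
Now (¬storm) is unsatisfied and unit — conflict.
Neither lime = True nor lime = False works.
No assignment satisfies every clause.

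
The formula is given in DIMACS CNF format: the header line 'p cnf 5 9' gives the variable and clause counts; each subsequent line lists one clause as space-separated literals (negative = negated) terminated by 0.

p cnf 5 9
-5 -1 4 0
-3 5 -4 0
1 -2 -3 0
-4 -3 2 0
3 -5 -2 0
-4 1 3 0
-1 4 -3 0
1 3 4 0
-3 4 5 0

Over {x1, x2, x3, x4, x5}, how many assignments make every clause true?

7

There are 2^5 = 32 truth assignments over (x1, x2, x3, x4, x5).
Split on x2. With x2 = True, the clauses containing x2 are satisfied and ¬x2 drops from the rest; 3 of the 2^4 = 16 assignments to the other variables satisfy what remains.
With x2 = False, by the same count on the reduced clause set, 4 assignments work.
Total: 3 + 4 = 7.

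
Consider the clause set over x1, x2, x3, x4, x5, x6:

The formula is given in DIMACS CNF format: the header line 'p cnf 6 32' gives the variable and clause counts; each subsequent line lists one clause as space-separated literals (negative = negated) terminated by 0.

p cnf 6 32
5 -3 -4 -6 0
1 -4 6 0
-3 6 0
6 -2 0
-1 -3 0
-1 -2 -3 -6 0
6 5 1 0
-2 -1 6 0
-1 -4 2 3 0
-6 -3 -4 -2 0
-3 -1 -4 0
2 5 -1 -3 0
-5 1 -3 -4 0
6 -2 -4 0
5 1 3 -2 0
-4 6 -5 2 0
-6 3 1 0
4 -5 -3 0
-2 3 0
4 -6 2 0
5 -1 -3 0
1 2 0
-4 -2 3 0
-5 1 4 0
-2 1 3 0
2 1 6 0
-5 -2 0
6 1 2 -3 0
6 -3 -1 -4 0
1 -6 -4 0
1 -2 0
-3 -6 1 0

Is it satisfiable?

Suppose x3 = False.
(¬x2) alone gives x2 = False.
(x1) alone gives x1 = True.
(¬x4) alone gives x4 = False.
(¬x6) alone gives x6 = False.
All clauses hold; x5 can take either value.
A satisfying assignment: x1 ↦ True, x2 ↦ False, x3 ↦ False, x4 ↦ False, x5 ↦ True, x6 ↦ False.

Yes, satisfiable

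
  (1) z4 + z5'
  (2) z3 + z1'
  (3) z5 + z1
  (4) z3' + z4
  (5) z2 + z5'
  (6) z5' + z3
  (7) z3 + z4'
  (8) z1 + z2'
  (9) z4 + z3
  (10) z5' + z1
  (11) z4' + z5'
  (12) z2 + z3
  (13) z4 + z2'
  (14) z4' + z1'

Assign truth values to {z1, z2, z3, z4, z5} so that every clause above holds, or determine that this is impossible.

UNSATISFIABLE

Suppose z4 = 1.
Unit clause (z3) forces z3 = 1.
Unit clause (z5') forces z5 = 0.
Unit clause (z1) forces z1 = 1.
But (z1') is also a unit clause — contradiction.
So z4 must be the other value — set z4 = 0.
Unit clause (z5') forces z5 = 0.
Unit clause (z1) forces z1 = 1.
Unit clause (z3) forces z3 = 1.
But (z3') is also a unit clause — contradiction.
Neither z4 = 1 nor z4 = 0 works.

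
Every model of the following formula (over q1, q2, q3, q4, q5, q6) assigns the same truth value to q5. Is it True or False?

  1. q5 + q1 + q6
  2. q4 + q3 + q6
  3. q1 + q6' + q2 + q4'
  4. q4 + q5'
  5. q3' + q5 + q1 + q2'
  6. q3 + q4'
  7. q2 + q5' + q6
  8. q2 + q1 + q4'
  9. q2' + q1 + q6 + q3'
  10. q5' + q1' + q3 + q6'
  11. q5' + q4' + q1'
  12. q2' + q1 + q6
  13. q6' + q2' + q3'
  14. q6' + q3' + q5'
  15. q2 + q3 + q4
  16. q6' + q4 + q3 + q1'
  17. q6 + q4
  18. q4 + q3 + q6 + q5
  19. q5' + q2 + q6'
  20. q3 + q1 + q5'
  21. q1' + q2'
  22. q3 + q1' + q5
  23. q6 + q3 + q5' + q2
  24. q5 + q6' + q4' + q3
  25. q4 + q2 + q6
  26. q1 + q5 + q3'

Suppose q5 = 1.
(q4) alone gives q4 = 1.
(q3) alone gives q3 = 1.
(q1') alone gives q1 = 0.
(q2) alone gives q2 = 1.
(q6) alone gives q6 = 1.
That conflicts with the unit clause (q6').
So every satisfying assignment has q5 = False.

False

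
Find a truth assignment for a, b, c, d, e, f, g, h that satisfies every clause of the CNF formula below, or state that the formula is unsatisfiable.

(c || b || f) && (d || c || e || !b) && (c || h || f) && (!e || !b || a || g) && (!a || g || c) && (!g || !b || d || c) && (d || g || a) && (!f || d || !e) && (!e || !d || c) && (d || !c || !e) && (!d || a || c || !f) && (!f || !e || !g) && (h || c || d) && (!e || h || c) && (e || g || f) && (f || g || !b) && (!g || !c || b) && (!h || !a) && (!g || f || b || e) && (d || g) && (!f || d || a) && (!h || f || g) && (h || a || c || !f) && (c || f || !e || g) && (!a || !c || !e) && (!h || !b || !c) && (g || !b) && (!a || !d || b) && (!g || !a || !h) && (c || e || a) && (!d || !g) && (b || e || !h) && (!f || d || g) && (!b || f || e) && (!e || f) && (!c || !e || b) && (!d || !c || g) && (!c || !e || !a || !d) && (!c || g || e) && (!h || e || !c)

Try h = false.
Try c = true.
Try d = false.
The clause (!e) is unit, so e = false.
The clause (g) is unit, so g = true.
The clause (b) is unit, so b = true.
The clause (f) is unit, so f = true.
The clause (a) is unit, so a = true.
All clauses are satisfied.

a ↦ true; b ↦ true; c ↦ true; d ↦ false; e ↦ false; f ↦ true; g ↦ true; h ↦ false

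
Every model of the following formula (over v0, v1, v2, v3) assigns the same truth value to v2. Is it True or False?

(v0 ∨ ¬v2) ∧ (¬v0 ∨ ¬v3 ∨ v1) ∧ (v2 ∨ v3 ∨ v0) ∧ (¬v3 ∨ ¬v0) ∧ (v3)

False

Suppose v2 = True.
From the singleton clause (v0), v0 = True.
From the singleton clause (¬v3), v3 = False.
But (v3) is also a unit clause — contradiction.
So every satisfying assignment has v2 = False.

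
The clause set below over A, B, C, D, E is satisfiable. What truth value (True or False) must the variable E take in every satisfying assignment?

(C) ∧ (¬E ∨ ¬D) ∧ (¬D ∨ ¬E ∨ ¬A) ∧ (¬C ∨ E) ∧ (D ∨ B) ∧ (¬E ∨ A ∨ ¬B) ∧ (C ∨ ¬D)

Suppose E = False.
The clause (C) is unit, so C = True.
That conflicts with the unit clause (¬C).
So every satisfying assignment has E = True.

True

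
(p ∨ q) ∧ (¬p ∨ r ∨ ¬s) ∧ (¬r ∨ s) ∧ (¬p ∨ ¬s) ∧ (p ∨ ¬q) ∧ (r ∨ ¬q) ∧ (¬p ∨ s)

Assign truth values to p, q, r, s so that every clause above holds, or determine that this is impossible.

Branch on p: set p = True.
(¬s) alone gives s = False.
But (s) is also a unit clause — contradiction.
That branch fails; take p = False instead.
(q) alone gives q = True.
But (¬q) is also a unit clause — contradiction.
Either choice for p ends in contradiction.

UNSATISFIABLE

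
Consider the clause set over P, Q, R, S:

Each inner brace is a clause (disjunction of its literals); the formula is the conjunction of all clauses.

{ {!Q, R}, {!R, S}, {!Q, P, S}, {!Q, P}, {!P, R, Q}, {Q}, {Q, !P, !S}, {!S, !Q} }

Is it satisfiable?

From the singleton clause (Q), Q = true.
From the singleton clause (R), R = true.
From the singleton clause (S), S = true.
That conflicts with the unit clause (!S).
No assignment satisfies every clause.

Unsatisfiable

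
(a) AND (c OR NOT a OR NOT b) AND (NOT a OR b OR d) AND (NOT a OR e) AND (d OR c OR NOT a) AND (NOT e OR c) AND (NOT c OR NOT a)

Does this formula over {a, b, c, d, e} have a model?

No

From the singleton clause (a), a = true.
From the singleton clause (e), e = true.
From the singleton clause (c), c = true.
Now (NOT c) is unsatisfied and unit — conflict.
No assignment satisfies every clause.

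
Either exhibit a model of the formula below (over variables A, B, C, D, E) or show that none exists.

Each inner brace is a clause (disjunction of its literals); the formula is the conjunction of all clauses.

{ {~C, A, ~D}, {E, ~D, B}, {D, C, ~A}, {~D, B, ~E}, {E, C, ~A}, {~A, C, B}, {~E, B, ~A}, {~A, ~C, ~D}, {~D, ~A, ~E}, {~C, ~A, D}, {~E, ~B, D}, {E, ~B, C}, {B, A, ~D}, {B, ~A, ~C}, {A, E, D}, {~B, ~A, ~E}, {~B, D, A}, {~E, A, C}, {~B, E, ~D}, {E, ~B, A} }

Suppose C = 1.
Suppose A = 0.
From the singleton clause (~D), D = 0.
From the singleton clause (E), E = 1.
From the singleton clause (~B), B = 0.
This assignment satisfies each clause.

A: 0; B: 0; C: 1; D: 0; E: 1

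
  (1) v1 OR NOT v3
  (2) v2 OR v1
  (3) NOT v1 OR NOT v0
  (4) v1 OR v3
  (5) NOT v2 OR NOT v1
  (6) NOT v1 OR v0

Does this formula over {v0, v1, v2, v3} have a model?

Case v1 = true:
From the singleton clause (NOT v0), v0 = false.
That conflicts with the unit clause (v0).
Undo v1 and try v1 = false.
From the singleton clause (NOT v3), v3 = false.
That conflicts with the unit clause (v3).
Either choice for v1 ends in contradiction.
No assignment satisfies every clause.

No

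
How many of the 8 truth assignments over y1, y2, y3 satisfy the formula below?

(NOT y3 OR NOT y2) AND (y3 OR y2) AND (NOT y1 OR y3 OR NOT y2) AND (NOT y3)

1

There are 2^3 = 8 truth assignments over (y1, y2, y3).
Check each against the 4 clauses (columns in the order y1, y2, y3):
  F F F  ✗ fails (y3 OR y2)
  F F T  ✗ fails (NOT y3)
  F T F  ✓ satisfies all
  F T T  ✗ fails (NOT y3 OR NOT y2)
  T F F  ✗ fails (y3 OR y2)
  T F T  ✗ fails (NOT y3)
  T T F  ✗ fails (NOT y1 OR y3 OR NOT y2)
  T T T  ✗ fails (NOT y3 OR NOT y2)
1 of the 8 rows is a model.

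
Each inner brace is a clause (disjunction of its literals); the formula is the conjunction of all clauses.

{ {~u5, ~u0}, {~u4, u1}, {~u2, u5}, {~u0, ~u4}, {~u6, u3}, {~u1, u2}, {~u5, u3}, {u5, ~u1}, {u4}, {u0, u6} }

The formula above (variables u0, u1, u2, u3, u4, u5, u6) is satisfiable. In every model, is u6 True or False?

True

Suppose u6 = 0.
(u4) alone gives u4 = 1.
(u1) alone gives u1 = 1.
(~u0) alone gives u0 = 0.
But (u0) is also a unit clause — contradiction.
So every satisfying assignment has u6 = True.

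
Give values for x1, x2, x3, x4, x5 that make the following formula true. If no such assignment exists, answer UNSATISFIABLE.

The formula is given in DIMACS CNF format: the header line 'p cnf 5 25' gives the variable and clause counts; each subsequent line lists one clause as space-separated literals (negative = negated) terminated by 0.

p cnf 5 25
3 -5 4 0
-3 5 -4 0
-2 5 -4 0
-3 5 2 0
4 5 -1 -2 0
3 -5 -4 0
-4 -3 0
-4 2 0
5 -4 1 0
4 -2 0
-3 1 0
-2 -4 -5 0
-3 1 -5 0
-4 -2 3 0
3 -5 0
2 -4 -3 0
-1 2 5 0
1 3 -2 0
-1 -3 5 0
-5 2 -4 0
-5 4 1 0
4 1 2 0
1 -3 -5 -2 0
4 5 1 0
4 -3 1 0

x1=True,  x2=False,  x3=True,  x4=False,  x5=True

Suppose x4 = False.
(¬x2) alone gives x2 = False.
(x1) alone gives x1 = True.
(x5) alone gives x5 = True.
(x3) alone gives x3 = True.
This assignment satisfies each clause.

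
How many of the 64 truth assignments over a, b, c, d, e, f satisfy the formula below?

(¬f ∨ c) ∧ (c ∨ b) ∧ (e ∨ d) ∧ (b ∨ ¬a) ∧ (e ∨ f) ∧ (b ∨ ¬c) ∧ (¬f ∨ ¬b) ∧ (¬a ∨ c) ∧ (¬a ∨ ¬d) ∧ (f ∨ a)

1

There are 2^6 = 64 truth assignments over (a, b, c, d, e, f).
Split on f. With f = True, the clauses containing f are satisfied and ¬f drops from the rest; 0 of the 2^5 = 32 assignments to the other variables satisfy what remains.
With f = False, by the same count on the reduced clause set, 1 assignment works.
Total: 0 + 1 = 1.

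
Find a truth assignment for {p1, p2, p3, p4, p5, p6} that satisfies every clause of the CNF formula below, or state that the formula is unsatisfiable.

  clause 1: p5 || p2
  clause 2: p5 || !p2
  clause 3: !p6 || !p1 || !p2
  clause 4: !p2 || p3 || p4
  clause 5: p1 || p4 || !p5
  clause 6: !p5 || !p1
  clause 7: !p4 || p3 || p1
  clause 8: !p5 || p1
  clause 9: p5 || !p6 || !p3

Branch on p5: set p5 = true.
Unit clause (!p1) forces p1 = false.
Now (p1) is unsatisfied and unit — conflict.
So p5 must be the other value — set p5 = false.
Unit clause (p2) forces p2 = true.
Now (!p2) is unsatisfied and unit — conflict.
Both values of p5 lead to a conflict.

UNSATISFIABLE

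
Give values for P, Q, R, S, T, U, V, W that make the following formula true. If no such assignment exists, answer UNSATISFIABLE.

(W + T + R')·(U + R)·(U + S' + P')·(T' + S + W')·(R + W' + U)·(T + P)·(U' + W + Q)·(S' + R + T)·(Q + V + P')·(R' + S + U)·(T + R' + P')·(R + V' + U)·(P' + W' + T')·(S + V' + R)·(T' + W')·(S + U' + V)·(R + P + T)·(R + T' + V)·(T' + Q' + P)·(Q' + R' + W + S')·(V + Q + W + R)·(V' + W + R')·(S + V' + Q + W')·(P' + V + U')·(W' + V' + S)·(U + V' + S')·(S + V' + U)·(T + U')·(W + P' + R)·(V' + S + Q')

P ↦ 0,  Q ↦ 0,  R ↦ 1,  S ↦ 1,  T ↦ 1,  U ↦ 0,  V ↦ 0,  W ↦ 0

Branch on U: set U = 0.
Unit clause (R) forces R = 1.
Unit clause (S) forces S = 1.
Unit clause (P') forces P = 0.
Unit clause (T) forces T = 1.
Unit clause (W') forces W = 0.
Unit clause (Q') forces Q = 0.
Unit clause (V') forces V = 0.
Every clause now holds.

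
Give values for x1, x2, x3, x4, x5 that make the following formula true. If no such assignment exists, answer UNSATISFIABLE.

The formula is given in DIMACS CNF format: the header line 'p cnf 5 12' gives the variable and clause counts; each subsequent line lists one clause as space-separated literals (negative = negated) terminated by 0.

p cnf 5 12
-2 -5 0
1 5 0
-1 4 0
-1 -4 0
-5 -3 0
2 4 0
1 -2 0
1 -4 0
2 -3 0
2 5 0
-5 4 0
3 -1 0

Suppose x2 = False.
From the singleton clause (x4), x4 = True.
From the singleton clause (¬x1), x1 = False.
Now (x1) is unsatisfied and unit — conflict.
That branch fails; take x2 = True instead.
From the singleton clause (¬x5), x5 = False.
From the singleton clause (x1), x1 = True.
From the singleton clause (x4), x4 = True.
Now (¬x4) is unsatisfied and unit — conflict.
Neither x2 = True nor x2 = False works.

UNSATISFIABLE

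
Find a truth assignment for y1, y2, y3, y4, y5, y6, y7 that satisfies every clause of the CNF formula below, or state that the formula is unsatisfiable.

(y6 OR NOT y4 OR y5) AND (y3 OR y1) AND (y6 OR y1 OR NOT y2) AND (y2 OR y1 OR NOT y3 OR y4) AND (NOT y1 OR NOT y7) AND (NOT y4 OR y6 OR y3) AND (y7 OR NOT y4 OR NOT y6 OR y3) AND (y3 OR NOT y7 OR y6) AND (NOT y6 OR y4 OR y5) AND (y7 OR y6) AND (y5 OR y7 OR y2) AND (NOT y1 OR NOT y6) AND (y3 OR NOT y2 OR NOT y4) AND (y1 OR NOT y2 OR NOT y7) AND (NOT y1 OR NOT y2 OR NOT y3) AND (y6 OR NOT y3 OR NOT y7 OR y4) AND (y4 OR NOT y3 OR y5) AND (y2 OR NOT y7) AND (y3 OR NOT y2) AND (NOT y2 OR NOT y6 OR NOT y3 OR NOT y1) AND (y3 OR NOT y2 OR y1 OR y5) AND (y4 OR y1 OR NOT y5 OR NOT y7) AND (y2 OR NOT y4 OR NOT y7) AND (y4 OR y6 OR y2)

Branch on y3: set y3 = true.
Branch on y1: set y1 = false.
Branch on y6: set y6 = true.
Branch on y2: set y2 = true.
Unit clause (NOT y7) forces y7 = false.
Branch on y4: set y4 = true.
Every clause is now satisfied; y5 is unconstrained.

y1=false,  y2=true,  y3=true,  y4=true,  y5=true,  y6=true,  y7=false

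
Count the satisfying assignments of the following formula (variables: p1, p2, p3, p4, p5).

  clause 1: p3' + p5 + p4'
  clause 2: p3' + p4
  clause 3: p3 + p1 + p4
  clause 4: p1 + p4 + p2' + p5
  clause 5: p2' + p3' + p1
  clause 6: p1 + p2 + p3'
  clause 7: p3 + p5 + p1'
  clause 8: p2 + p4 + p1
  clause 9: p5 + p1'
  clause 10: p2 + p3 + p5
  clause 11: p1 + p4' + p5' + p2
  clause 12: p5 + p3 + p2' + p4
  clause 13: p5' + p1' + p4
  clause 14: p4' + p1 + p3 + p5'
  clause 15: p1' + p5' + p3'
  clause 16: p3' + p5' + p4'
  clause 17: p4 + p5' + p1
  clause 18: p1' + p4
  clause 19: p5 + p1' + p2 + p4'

3

There are 2^5 = 32 truth assignments over (p1, p2, p3, p4, p5).
Split on p4. With p4 = 1, the clauses containing p4 are satisfied and p4' drops from the rest; 3 of the 2^4 = 16 assignments to the other variables satisfy what remains.
With p4 = 0, by the same count on the reduced clause set, 0 assignments work.
Total: 3 + 0 = 3.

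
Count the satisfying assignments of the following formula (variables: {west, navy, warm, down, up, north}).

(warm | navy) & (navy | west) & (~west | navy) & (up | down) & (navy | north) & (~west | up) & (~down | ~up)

There are 2^6 = 64 truth assignments over (west, navy, warm, down, up, north).
Split on warm. With warm = 1, the clauses containing warm are satisfied and ~warm drops from the rest; 6 of the 2^5 = 32 assignments to the other variables satisfy what remains.
With warm = 0, by the same count on the reduced clause set, 6 assignments work.
(One model: west=F, navy=T, warm=F, down=F, up=T, north=F.)
Total: 6 + 6 = 12.

12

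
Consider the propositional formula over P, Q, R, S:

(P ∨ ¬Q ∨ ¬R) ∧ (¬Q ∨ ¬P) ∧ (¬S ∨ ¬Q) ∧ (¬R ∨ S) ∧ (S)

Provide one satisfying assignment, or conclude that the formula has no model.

P ↦ False; Q ↦ False; R ↦ True; S ↦ True

Unit clause (S) forces S = True.
Unit clause (¬Q) forces Q = False.
Every clause is now satisfied; P, R are unconstrained.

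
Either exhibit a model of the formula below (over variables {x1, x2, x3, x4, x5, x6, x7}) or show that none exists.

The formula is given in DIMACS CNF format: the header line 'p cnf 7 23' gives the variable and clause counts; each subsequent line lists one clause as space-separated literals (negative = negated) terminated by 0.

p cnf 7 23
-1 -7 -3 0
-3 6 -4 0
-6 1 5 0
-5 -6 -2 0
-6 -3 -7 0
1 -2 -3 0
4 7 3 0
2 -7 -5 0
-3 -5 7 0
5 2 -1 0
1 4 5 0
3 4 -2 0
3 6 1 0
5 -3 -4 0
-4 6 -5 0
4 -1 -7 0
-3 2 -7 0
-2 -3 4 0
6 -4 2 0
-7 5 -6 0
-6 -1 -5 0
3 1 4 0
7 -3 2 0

x1=False, x2=False, x3=False, x4=True, x5=True, x6=True, x7=False

Branch on x1: set x1 = False.
Branch on x6: set x6 = True.
(x5) alone gives x5 = True.
(¬x2) alone gives x2 = False.
(¬x7) alone gives x7 = False.
(¬x3) alone gives x3 = False.
(x4) alone gives x4 = True.
This assignment satisfies each clause.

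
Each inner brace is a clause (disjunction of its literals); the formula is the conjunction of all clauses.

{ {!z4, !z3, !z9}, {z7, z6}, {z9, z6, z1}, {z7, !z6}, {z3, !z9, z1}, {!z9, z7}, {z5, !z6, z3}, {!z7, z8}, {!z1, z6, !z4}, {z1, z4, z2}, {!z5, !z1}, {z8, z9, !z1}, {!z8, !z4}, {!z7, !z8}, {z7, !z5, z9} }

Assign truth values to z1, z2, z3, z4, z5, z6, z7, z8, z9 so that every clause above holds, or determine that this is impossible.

Try z7 = true.
From the singleton clause (z8), z8 = true.
But (!z8) is also a unit clause — contradiction.
So z7 must be the other value — set z7 = false.
From the singleton clause (z6), z6 = true.
But (!z6) is also a unit clause — contradiction.
Neither z7 = true nor z7 = false works.

UNSATISFIABLE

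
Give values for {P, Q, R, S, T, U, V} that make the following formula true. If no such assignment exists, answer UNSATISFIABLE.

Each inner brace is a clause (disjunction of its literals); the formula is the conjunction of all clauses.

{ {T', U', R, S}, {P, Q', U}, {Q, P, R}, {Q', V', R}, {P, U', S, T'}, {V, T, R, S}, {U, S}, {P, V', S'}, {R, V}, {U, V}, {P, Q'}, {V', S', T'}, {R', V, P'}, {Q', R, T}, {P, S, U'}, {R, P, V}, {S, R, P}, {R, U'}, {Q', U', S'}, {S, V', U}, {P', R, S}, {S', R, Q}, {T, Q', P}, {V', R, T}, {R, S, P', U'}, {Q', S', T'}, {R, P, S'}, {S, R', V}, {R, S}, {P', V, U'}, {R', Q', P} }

P: 1, Q: 1, R: 1, S: 1, T: 0, U: 0, V: 1

Branch on U: set U = 0.
(S) alone gives S = 1.
(V) alone gives V = 1.
(P) alone gives P = 1.
(T') alone gives T = 0.
(R) alone gives R = 1.
No clause remains; Q is free.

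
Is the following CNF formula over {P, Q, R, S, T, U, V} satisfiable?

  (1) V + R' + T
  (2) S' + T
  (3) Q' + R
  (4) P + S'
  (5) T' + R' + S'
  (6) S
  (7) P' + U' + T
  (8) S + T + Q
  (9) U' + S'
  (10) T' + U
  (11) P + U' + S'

From the singleton clause (S), S = 1.
From the singleton clause (T), T = 1.
From the singleton clause (P), P = 1.
From the singleton clause (R'), R = 0.
From the singleton clause (Q'), Q = 0.
From the singleton clause (U'), U = 0.
But (U) is also a unit clause — contradiction.
No assignment satisfies every clause.

Unsatisfiable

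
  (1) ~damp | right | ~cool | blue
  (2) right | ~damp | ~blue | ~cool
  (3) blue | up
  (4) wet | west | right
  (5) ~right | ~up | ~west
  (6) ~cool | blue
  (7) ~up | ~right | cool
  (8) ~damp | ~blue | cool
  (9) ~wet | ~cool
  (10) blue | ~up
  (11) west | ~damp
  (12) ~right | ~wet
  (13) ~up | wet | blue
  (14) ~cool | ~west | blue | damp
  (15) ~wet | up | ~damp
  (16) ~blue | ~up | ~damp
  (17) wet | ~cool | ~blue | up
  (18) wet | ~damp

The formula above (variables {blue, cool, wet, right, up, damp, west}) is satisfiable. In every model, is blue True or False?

True

Suppose blue = 0.
(up) alone gives up = 1.
That conflicts with the unit clause (~up).
So every satisfying assignment has blue = True.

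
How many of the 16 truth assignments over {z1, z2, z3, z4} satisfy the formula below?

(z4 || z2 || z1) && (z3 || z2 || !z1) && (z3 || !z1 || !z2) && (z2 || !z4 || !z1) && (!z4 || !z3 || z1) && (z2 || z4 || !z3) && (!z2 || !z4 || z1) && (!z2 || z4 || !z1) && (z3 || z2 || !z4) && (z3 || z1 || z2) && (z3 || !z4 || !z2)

3

There are 2^4 = 16 truth assignments over (z1, z2, z3, z4).
Split on z1. With z1 = true, the clauses containing z1 are satisfied and !z1 drops from the rest; 1 of the 2^3 = 8 assignments to the other variables satisfy what remains.
With z1 = false, by the same count on the reduced clause set, 2 assignments work.
(One model: z1=F, z2=T, z3=F, z4=F.)
Total: 1 + 2 = 3.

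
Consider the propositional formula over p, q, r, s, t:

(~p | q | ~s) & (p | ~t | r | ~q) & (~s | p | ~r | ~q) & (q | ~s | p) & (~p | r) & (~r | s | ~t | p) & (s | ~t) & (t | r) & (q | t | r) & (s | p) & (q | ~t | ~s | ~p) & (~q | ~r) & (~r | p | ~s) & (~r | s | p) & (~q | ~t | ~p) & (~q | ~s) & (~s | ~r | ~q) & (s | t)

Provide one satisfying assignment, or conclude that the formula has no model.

Case p = 0:
(s) alone gives s = 1.
(q) alone gives q = 1.
Now (~q) is unsatisfied and unit — conflict.
Undo p and try p = 1.
(r) alone gives r = 1.
(~q) alone gives q = 0.
(~s) alone gives s = 0.
(~t) alone gives t = 0.
Now (t) is unsatisfied and unit — conflict.
Either choice for p ends in contradiction.

UNSATISFIABLE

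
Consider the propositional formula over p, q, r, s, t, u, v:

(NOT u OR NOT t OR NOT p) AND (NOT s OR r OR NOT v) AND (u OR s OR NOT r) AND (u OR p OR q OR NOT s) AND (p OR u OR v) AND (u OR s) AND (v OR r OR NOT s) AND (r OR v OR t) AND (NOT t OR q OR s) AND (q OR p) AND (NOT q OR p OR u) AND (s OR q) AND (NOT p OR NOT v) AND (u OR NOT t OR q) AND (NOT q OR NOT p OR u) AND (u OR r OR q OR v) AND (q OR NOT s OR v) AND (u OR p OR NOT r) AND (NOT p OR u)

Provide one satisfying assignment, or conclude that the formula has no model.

Suppose u = true.
Suppose t = false.
Suppose r = true.
Suppose q = true.
Suppose p = false.
Every clause is now satisfied; s, v are unconstrained.

p: false; q: true; r: true; s: true; t: false; u: true; v: false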